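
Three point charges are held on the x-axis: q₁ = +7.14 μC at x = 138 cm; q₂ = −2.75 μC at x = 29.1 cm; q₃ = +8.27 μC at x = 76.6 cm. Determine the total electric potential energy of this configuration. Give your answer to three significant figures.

0.272 J

The assembly work is the sum of pairwise potential energies, U = Σ_{i<j} kqᵢqⱼ/rᵢⱼ.
Pair separations: r₁₂ = 1.09 m, r₁₃ = 0.614 m, r₂₃ = 0.475 m.
U = (-0.162) + (0.865) + (-0.430) = 0.272 J.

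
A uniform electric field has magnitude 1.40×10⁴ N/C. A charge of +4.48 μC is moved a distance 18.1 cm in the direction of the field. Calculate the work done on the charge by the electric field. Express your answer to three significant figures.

0.0114 J

The potential change for a displacement 18.1 cm in the direction of the field is ΔV = −Ed = -2530 V.
W_field = −qΔV = 0.0114 J.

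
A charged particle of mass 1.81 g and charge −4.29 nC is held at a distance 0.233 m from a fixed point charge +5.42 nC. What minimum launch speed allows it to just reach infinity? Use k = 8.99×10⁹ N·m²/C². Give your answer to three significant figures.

To just escape, total mechanical energy must reach zero at infinity: ½mv²_min + U = 0, so ½mv²_min = −U = |kQq|/r.
|U| = |kQq|/r = (8.99×10⁹ N·m²/C²)(5.42×10⁻⁹)(4.29×10⁻⁹)/(0.233) = 8.97×10⁻⁷ J.
v_min = √(2|U|/m) = √(2·8.97×10⁻⁷/1.81×10⁻³) = 0.0315 m/s.

0.0315 m/s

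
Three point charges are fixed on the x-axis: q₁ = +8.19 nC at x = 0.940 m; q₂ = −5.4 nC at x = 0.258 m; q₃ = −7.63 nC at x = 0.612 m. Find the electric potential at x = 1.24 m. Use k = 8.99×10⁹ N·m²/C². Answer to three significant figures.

Electric potential is a scalar, so the contributions from each charge add algebraically: V = Σ kqᵢ/rᵢ.
Distances from the field point to each charge: r₁ = 0.300 m, r₂ = 0.982 m, r₃ = 0.628 m.
V = k[(8.19×10⁻⁹)/(0.300) + (-5.40×10⁻⁹)/(0.982) + (-7.63×10⁻⁹)/(0.628)] = 86.8 V.

86.8 V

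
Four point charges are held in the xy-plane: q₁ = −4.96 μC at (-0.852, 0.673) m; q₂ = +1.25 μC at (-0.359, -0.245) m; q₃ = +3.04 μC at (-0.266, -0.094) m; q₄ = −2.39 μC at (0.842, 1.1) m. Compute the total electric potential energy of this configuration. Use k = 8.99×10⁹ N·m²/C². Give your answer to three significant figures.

4.71×10⁻³ J

The work to assemble the configuration equals its total potential energy, U = Σ kqᵢqⱼ/rᵢⱼ over all pairs.
Pair separations: r₁₂ = 1.04 m, r₁₃ = 0.965 m, r₁₄ = 1.75 m, r₂₃ = 0.177 m, r₂₄ = 1.80 m, r₃₄ = 1.63 m.
Summing all 6 pair terms gives U = 4.71×10⁻³ J.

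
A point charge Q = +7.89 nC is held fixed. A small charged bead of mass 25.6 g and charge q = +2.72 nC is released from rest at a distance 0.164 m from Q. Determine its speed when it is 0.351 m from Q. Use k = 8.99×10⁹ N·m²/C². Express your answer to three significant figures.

Only the electrostatic force acts, so mechanical energy is conserved: ½mv² = U₁ − U₂ = kQq(1/r₁ − 1/r₂).
U₁ − U₂ = (8.99×10⁹ N·m²/C²)(7.89×10⁻⁹ C)(2.72×10⁻⁹ C)(1/0.164 − 1/0.351) = 6.27×10⁻⁷ J.
v = √(2·6.27×10⁻⁷/0.0256) = 7.00×10⁻³ m/s.

7.00×10⁻³ m/s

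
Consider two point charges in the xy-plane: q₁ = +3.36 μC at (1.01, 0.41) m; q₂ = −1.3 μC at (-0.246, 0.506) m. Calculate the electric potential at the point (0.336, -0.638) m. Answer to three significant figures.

1.51×10⁴ V

Electric potential is a scalar, so the contributions from each charge add algebraically: V = Σ kqᵢ/rᵢ.
Distances from the field point to each charge: r₁ = 1.25 m, r₂ = 1.28 m.
V = k[(3.36×10⁻⁶)/(1.25) + (-1.30×10⁻⁶)/(1.28)] = 1.51×10⁴ V.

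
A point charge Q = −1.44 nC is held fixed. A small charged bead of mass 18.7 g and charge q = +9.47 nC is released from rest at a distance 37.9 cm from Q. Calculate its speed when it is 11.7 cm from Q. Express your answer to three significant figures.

Only the electrostatic force acts, so mechanical energy is conserved: ½mv² = U₁ − U₂ = kQq(1/r₁ − 1/r₂).
U₁ − U₂ = (8.99×10⁹ N·m²/C²)(-1.44×10⁻⁹ C)(9.47×10⁻⁹ C)(1/0.379 − 1/0.117) = 7.24×10⁻⁷ J.
v = √(2·7.24×10⁻⁷/0.0187) = 8.80×10⁻³ m/s.

8.80×10⁻³ m/s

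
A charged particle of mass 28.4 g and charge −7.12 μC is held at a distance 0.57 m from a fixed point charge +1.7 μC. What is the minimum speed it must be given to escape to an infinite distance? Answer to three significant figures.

3.67 m/s

To just escape, total mechanical energy must reach zero at infinity: ½mv²_min + U = 0, so ½mv²_min = −U = |kQq|/r.
|U| = |kQq|/r = (8.99×10⁹ N·m²/C²)(1.70×10⁻⁶)(7.12×10⁻⁶)/(0.570) = 0.191 J.
v_min = √(2|U|/m) = √(2·0.191/0.0284) = 3.67 m/s.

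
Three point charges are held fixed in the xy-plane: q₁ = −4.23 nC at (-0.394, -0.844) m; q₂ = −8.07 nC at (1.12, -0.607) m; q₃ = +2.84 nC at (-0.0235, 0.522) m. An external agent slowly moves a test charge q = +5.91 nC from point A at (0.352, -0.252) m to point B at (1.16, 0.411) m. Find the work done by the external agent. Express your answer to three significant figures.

1.61×10⁻⁷ J

For quasistatic motion the external work equals the change in potential energy: W_ext = qΔV = q(V_B − V_A).
At A: distances to the source charges are 0.952 m, 0.846 m, 0.860 m; V_A = Σ kqᵢ/rᵢ = -96.0 V.
At B: distances to the source charges are 2.00 m, 1.02 m, 1.19 m; V_B = Σ kqᵢ/rᵢ = -68.8 V.
ΔV = V_B − V_A = 27.2 V.
W_ext = qΔV = (5.91×10⁻⁹ C)(27.2 V) = 1.61×10⁻⁷ J.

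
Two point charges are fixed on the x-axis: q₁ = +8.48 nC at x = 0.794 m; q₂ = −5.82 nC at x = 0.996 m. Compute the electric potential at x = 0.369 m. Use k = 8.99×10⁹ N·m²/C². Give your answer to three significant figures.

The total potential is the scalar sum of each charge's contribution, V = Σ kqᵢ/rᵢ.
Distances from the field point to each charge: r₁ = 0.425 m, r₂ = 0.627 m.
V = k[(8.48×10⁻⁹)/(0.425) + (-5.82×10⁻⁹)/(0.627)] = 95.9 V.

95.9 V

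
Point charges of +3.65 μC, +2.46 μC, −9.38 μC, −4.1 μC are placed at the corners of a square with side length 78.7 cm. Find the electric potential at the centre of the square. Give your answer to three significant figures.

-1.19×10⁵ V

Electric potential is a scalar, so the contributions from each charge add algebraically: V = Σ kqᵢ/rᵢ.
The distance from each corner to the centre is a√2/2 = 0.556 m.
V = k[(3.65×10⁻⁶)/(0.556) + (2.46×10⁻⁶)/(0.556) + (-9.38×10⁻⁶)/(0.556) + (-4.10×10⁻⁶)/(0.556)] = -1.19×10⁵ V.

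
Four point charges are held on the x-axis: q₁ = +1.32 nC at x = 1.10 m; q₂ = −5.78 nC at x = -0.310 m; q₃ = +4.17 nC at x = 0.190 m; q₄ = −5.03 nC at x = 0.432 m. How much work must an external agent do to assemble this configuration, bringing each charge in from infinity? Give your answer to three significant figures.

-9.44×10⁻⁷ J

The assembly work is the sum of pairwise potential energies, U = Σ_{i<j} kqᵢqⱼ/rᵢⱼ.
Pair separations: r₁₂ = 1.41 m, r₁₃ = 0.910 m, r₁₄ = 0.668 m, r₂₃ = 0.500 m, r₂₄ = 0.742 m, r₃₄ = 0.242 m.
Summing all 6 pair terms gives U = -9.44×10⁻⁷ J.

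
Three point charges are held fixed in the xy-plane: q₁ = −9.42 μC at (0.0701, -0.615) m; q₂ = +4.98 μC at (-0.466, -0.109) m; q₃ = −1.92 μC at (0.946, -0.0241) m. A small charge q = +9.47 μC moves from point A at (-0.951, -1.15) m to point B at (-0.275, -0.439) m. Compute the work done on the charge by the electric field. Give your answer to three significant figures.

0.684 J

The work done by the electric force is W_field = −ΔU = −q(V_B − V_A) = q(V_A − V_B).
At A: distances to the source charges are 1.15 m, 1.15 m, 2.21 m; V_A = Σ kqᵢ/rᵢ = -4.23×10⁴ V.
At B: distances to the source charges are 0.387 m, 0.381 m, 1.29 m; V_B = Σ kqᵢ/rᵢ = -1.15×10⁵ V.
ΔV = V_B − V_A = -7.23×10⁴ V.
W_field = −qΔV = −(9.47×10⁻⁶ C)(-7.23×10⁴ V) = 0.684 J.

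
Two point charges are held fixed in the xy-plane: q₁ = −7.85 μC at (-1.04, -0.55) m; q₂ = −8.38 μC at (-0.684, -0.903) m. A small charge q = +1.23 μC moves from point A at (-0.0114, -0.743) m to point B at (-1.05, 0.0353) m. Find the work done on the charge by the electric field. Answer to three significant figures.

The work done by the electric force is W_field = −ΔU = −q(V_B − V_A) = q(V_A − V_B).
At A: distances to the source charges are 1.05 m, 0.691 m; V_A = Σ kqᵢ/rᵢ = -1.76×10⁵ V.
At B: distances to the source charges are 0.585 m, 1.01 m; V_B = Σ kqᵢ/rᵢ = -1.95×10⁵ V.
ΔV = V_B − V_A = -1.90×10⁴ V.
W_field = −qΔV = −(1.23×10⁻⁶ C)(-1.90×10⁴ V) = 0.0233 J.

0.0233 J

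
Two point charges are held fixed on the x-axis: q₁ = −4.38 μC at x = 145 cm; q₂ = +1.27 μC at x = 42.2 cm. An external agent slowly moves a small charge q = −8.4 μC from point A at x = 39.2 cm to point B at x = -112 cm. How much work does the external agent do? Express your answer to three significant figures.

2.95 J

For quasistatic motion the external work equals the change in potential energy: W_ext = qΔV = q(V_B − V_A).
At A: distances to the source charges are 1.06 m, 0.0300 m; V_A = Σ kqᵢ/rᵢ = 3.43×10⁵ V.
At B: distances to the source charges are 2.57 m, 1.54 m; V_B = Σ kqᵢ/rᵢ = -7920 V.
ΔV = V_B − V_A = -3.51×10⁵ V.
W_ext = qΔV = (-8.40×10⁻⁶ C)(-3.51×10⁵ V) = 2.95 J.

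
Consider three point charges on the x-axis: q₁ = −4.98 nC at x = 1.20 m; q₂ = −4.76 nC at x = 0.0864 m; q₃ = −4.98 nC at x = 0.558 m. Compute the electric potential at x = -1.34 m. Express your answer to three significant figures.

-71.2 V

Electric potential is a scalar, so the contributions from each charge add algebraically: V = Σ kqᵢ/rᵢ.
Distances from the field point to each charge: r₁ = 2.54 m, r₂ = 1.43 m, r₃ = 1.90 m.
V = k[(-4.98×10⁻⁹)/(2.54) + (-4.76×10⁻⁹)/(1.43) + (-4.98×10⁻⁹)/(1.90)] = -71.2 V.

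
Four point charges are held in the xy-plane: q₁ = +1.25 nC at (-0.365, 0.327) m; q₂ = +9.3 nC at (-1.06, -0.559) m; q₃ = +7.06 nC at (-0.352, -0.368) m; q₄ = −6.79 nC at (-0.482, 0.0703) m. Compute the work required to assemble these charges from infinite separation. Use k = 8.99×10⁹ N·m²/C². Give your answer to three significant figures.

The assembly work is the sum of pairwise potential energies, U = Σ_{i<j} kqᵢqⱼ/rᵢⱼ.
Pair separations: r₁₂ = 1.13 m, r₁₃ = 0.695 m, r₁₄ = 0.282 m, r₂₃ = 0.733 m, r₂₄ = 0.854 m, r₃₄ = 0.457 m.
Summing all 6 pair terms gives U = -8.66×10⁻⁷ J.

-8.66×10⁻⁷ J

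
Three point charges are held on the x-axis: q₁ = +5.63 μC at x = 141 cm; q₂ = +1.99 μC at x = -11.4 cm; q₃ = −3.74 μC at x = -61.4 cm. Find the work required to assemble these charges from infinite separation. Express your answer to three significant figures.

-0.161 J

The work to assemble the configuration equals its total potential energy, U = Σ kqᵢqⱼ/rᵢⱼ over all pairs.
Pair separations: r₁₂ = 1.52 m, r₁₃ = 2.02 m, r₂₃ = 0.500 m.
U = (0.0661) + (-0.0935) + (-0.134) = -0.161 J.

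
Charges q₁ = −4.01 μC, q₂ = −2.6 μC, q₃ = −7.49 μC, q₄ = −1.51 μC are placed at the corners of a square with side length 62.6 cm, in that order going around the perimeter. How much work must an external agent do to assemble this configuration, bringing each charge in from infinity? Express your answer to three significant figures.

1.02 J

The assembly work is the sum of pairwise potential energies, U = Σ_{i<j} kqᵢqⱼ/rᵢⱼ.
The four side pairs have separation 0.626 m and the two diagonal pairs 0.885 m.
Summing all 6 pair terms gives U = 1.02 J.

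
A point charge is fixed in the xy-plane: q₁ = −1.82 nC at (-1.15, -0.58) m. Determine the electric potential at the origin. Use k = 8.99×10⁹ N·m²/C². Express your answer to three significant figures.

-12.7 V

The total potential is the scalar sum of each charge's contribution, V = Σ kqᵢ/rᵢ.
Distances from the field point to each charge: r₁ = 1.29 m.
V = k[(-1.82×10⁻⁹)/(1.29)] = -12.7 V.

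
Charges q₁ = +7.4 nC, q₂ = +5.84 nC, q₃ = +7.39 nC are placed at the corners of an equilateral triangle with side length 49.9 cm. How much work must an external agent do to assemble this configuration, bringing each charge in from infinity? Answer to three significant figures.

The assembly work is the sum of pairwise potential energies, U = Σ_{i<j} kqᵢqⱼ/rᵢⱼ.
All three pair separations equal the side length, 0.499 m.
U = (7.79×10⁻⁷) + (9.85×10⁻⁷) + (7.78×10⁻⁷) = 2.54×10⁻⁶ J.

2.54×10⁻⁶ J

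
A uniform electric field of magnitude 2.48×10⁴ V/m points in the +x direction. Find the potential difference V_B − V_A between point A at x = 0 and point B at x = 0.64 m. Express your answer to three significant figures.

-1.59×10⁴ V

In a uniform field, potential decreases in the direction of E: V_B − V_A = −E·Δx.
V_B − V_A = −(2.48×10⁴ V/m)(0.640 m) = -1.59×10⁴ V.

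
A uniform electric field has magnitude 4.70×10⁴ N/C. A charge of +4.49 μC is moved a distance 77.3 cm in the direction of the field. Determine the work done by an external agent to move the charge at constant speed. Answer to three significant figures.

-0.163 J

The potential change for a displacement 77.3 cm in the direction of the field is ΔV = −Ed = -3.63×10⁴ V.
W_ext = qΔV = -0.163 J.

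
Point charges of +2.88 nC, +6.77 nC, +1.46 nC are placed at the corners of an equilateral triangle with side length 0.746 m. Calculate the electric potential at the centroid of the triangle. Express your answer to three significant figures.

232 V

The total potential is the scalar sum of each charge's contribution, V = Σ kqᵢ/rᵢ.
The distance from each vertex to the centroid is a/√3 = 0.431 m.
V = k[(2.88×10⁻⁹)/(0.431) + (6.77×10⁻⁹)/(0.431) + (1.46×10⁻⁹)/(0.431)] = 232 V.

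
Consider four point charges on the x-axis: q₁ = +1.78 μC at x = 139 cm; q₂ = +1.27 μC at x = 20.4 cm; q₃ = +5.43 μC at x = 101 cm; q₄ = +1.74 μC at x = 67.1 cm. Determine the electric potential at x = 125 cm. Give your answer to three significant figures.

The total potential is the scalar sum of each charge's contribution, V = Σ kqᵢ/rᵢ.
Distances from the field point to each charge: r₁ = 0.140 m, r₂ = 1.05 m, r₃ = 0.240 m, r₄ = 0.579 m.
V = k[(1.78×10⁻⁶)/(0.140) + (1.27×10⁻⁶)/(1.05) + (5.43×10⁻⁶)/(0.240) + (1.74×10⁻⁶)/(0.579)] = 3.56×10⁵ V.

3.56×10⁵ V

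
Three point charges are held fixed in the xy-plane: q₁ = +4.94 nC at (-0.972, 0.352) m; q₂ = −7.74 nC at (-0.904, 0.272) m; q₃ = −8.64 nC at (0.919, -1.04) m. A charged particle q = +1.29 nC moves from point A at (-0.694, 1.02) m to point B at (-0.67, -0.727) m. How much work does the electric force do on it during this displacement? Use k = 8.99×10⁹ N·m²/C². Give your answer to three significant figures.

The work done by the electric force is W_field = −ΔU = −q(V_B − V_A) = q(V_A − V_B).
At A: distances to the source charges are 0.724 m, 0.777 m, 2.62 m; V_A = Σ kqᵢ/rᵢ = -57.9 V.
At B: distances to the source charges are 1.12 m, 1.03 m, 1.62 m; V_B = Σ kqᵢ/rᵢ = -76.1 V.
ΔV = V_B − V_A = -18.3 V.
W_field = −qΔV = −(1.29×10⁻⁹ C)(-18.3 V) = 2.36×10⁻⁸ J.

2.36×10⁻⁸ J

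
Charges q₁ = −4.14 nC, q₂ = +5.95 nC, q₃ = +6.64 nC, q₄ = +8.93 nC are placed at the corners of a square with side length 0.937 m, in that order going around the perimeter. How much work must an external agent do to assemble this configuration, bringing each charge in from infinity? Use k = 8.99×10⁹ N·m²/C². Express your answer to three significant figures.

5.31×10⁻⁷ J

The assembly work is the sum of pairwise potential energies, U = Σ_{i<j} kqᵢqⱼ/rᵢⱼ.
The four side pairs have separation 0.937 m and the two diagonal pairs 1.33 m.
Summing all 6 pair terms gives U = 5.31×10⁻⁷ J.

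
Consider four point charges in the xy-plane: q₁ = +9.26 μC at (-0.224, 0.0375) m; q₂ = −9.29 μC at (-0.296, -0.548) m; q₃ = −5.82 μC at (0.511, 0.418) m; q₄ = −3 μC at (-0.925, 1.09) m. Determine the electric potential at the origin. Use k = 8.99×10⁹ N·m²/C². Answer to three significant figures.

1.34×10⁵ V

The total potential is the scalar sum of each charge's contribution, V = Σ kqᵢ/rᵢ.
Distances from the field point to each charge: r₁ = 0.227 m, r₂ = 0.623 m, r₃ = 0.660 m, r₄ = 1.43 m.
V = k[(9.26×10⁻⁶)/(0.227) + (-9.29×10⁻⁶)/(0.623) + (-5.82×10⁻⁶)/(0.660) + (-3.00×10⁻⁶)/(1.43)] = 1.34×10⁵ V.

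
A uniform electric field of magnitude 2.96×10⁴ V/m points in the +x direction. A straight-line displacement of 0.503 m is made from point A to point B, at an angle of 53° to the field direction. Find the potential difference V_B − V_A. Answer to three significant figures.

Only the component of displacement along E changes the potential: ΔV = −E·d·cosθ.
ΔV = −(2.96×10⁴ V/m)(0.503 m)cos53° = -8960 V.

-8960 V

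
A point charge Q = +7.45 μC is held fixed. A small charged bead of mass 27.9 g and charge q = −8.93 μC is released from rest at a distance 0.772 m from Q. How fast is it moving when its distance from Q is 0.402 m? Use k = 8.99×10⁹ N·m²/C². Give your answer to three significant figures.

Only the electrostatic force acts, so mechanical energy is conserved: ½mv² = U₁ − U₂ = kQq(1/r₁ − 1/r₂).
U₁ − U₂ = (8.99×10⁹ N·m²/C²)(7.45×10⁻⁶ C)(-8.93×10⁻⁶ C)(1/0.772 − 1/0.402) = 0.713 J.
v = √(2·0.713/0.0279) = 7.15 m/s.

7.15 m/s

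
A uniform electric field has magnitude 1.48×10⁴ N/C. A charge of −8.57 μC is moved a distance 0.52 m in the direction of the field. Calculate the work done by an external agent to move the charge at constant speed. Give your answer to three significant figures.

0.0660 J

The potential change for a displacement 0.52 m in the direction of the field is ΔV = −Ed = -7700 V.
W_ext = qΔV = 0.0660 J.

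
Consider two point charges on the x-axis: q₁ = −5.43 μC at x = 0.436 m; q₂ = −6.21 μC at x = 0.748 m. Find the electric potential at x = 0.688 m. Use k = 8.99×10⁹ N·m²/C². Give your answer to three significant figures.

-1.12×10⁶ V

The total potential is the scalar sum of each charge's contribution, V = Σ kqᵢ/rᵢ.
Distances from the field point to each charge: r₁ = 0.252 m, r₂ = 0.0600 m.
V = k[(-5.43×10⁻⁶)/(0.252) + (-6.21×10⁻⁶)/(0.0600)] = -1.12×10⁶ V.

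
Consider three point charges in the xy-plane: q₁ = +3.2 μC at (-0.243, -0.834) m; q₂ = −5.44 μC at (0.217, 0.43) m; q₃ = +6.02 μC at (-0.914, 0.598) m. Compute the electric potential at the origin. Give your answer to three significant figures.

-1.89×10⁴ V

Electric potential is a scalar, so the contributions from each charge add algebraically: V = Σ kqᵢ/rᵢ.
Distances from the field point to each charge: r₁ = 0.869 m, r₂ = 0.482 m, r₃ = 1.09 m.
V = k[(3.20×10⁻⁶)/(0.869) + (-5.44×10⁻⁶)/(0.482) + (6.02×10⁻⁶)/(1.09)] = -1.89×10⁴ V.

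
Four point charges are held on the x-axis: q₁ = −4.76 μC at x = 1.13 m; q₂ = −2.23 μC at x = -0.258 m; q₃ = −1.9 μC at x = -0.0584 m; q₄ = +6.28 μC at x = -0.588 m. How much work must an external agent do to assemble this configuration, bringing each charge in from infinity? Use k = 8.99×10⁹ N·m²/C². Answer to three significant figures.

-0.412 J

The assembly work is the sum of pairwise potential energies, U = Σ_{i<j} kqᵢqⱼ/rᵢⱼ.
Pair separations: r₁₂ = 1.39 m, r₁₃ = 1.19 m, r₁₄ = 1.72 m, r₂₃ = 0.200 m, r₂₄ = 0.330 m, r₃₄ = 0.530 m.
Summing all 6 pair terms gives U = -0.412 J.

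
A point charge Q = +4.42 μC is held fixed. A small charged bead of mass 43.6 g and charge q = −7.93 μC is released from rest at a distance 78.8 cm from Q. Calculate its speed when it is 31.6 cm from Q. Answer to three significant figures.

5.23 m/s

Only the electrostatic force acts, so mechanical energy is conserved: ½mv² = U₁ − U₂ = kQq(1/r₁ − 1/r₂).
U₁ − U₂ = (8.99×10⁹ N·m²/C²)(4.42×10⁻⁶ C)(-7.93×10⁻⁶ C)(1/0.788 − 1/0.316) = 0.597 J.
v = √(2·0.597/0.0436) = 5.23 m/s.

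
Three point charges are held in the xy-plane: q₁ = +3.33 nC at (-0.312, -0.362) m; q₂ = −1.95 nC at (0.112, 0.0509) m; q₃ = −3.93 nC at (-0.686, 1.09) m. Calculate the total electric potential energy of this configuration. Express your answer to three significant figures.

-1.25×10⁻⁷ J

The assembly work is the sum of pairwise potential energies, U = Σ_{i<j} kqᵢqⱼ/rᵢⱼ.
Pair separations: r₁₂ = 0.592 m, r₁₃ = 1.50 m, r₂₃ = 1.31 m.
U = (-9.86×10⁻⁸) + (-7.85×10⁻⁸) + (5.26×10⁻⁸) = -1.25×10⁻⁷ J.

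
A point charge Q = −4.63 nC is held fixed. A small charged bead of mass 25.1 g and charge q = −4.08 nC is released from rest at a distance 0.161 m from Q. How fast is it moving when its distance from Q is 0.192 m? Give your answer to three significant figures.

Only the electrostatic force acts, so mechanical energy is conserved: ½mv² = U₁ − U₂ = kQq(1/r₁ − 1/r₂).
U₁ − U₂ = (8.99×10⁹ N·m²/C²)(-4.63×10⁻⁹ C)(-4.08×10⁻⁹ C)(1/0.161 − 1/0.192) = 1.70×10⁻⁷ J.
v = √(2·1.70×10⁻⁷/0.0251) = 3.68×10⁻³ m/s.

3.68×10⁻³ m/s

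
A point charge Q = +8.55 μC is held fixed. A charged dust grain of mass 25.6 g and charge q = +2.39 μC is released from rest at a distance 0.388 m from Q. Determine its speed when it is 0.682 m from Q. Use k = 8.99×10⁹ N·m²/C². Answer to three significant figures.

3.99 m/s

Only the electrostatic force acts, so mechanical energy is conserved: ½mv² = U₁ − U₂ = kQq(1/r₁ − 1/r₂).
U₁ − U₂ = (8.99×10⁹ N·m²/C²)(8.55×10⁻⁶ C)(2.39×10⁻⁶ C)(1/0.388 − 1/0.682) = 0.204 J.
v = √(2·0.204/0.0256) = 3.99 m/s.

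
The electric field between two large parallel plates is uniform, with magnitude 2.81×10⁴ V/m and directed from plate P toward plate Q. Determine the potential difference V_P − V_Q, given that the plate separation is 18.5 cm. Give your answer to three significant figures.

In a uniform field, potential decreases in the direction of E: ΔV = −E·d for a displacement d parallel to E.
Going from Q to P is a displacement of 18.5 cm opposite to the field, so V_P − V_Q = +Ed = 5200 V.

5200 V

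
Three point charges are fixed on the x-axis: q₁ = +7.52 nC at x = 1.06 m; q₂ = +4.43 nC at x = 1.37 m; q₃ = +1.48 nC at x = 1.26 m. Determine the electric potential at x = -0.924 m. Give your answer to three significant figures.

57.5 V

Electric potential is a scalar, so the contributions from each charge add algebraically: V = Σ kqᵢ/rᵢ.
Distances from the field point to each charge: r₁ = 1.98 m, r₂ = 2.29 m, r₃ = 2.18 m.
V = k[(7.52×10⁻⁹)/(1.98) + (4.43×10⁻⁹)/(2.29) + (1.48×10⁻⁹)/(2.18)] = 57.5 V.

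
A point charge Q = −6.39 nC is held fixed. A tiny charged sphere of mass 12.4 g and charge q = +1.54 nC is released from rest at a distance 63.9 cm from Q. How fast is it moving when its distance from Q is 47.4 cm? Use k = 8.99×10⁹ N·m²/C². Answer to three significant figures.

2.79×10⁻³ m/s

Only the electrostatic force acts, so mechanical energy is conserved: ½mv² = U₁ − U₂ = kQq(1/r₁ − 1/r₂).
U₁ − U₂ = (8.99×10⁹ N·m²/C²)(-6.39×10⁻⁹ C)(1.54×10⁻⁹ C)(1/0.639 − 1/0.474) = 4.82×10⁻⁸ J.
v = √(2·4.82×10⁻⁸/0.0124) = 2.79×10⁻³ m/s.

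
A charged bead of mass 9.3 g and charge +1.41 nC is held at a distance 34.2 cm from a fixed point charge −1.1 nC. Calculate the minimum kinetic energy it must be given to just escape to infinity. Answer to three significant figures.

To just escape, total mechanical energy must reach zero at infinity: ½mv²_min + U = 0, so ½mv²_min = −U = |kQq|/r.
|U| = |kQq|/r = (8.99×10⁹ N·m²/C²)(1.10×10⁻⁹)(1.41×10⁻⁹)/(0.342) = 4.08×10⁻⁸ J.

4.08×10⁻⁸ J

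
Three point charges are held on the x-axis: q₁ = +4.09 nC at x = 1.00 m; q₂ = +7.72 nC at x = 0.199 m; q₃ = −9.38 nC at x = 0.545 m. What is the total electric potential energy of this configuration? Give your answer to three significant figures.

The assembly work is the sum of pairwise potential energies, U = Σ_{i<j} kqᵢqⱼ/rᵢⱼ.
Pair separations: r₁₂ = 0.801 m, r₁₃ = 0.455 m, r₂₃ = 0.346 m.
U = (3.54×10⁻⁷) + (-7.58×10⁻⁷) + (-1.88×10⁻⁶) = -2.29×10⁻⁶ J.

-2.29×10⁻⁶ J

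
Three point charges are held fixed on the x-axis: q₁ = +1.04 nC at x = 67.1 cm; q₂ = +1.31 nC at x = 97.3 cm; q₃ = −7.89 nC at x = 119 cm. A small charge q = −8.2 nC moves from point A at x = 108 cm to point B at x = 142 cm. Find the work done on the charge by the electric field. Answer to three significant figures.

The work done by the electric force is W_field = −ΔU = −q(V_B − V_A) = q(V_A − V_B).
At A: distances to the source charges are 0.409 m, 0.107 m, 0.110 m; V_A = Σ kqᵢ/rᵢ = -512 V.
At B: distances to the source charges are 0.749 m, 0.447 m, 0.230 m; V_B = Σ kqᵢ/rᵢ = -270 V.
ΔV = V_B − V_A = 242 V.
W_field = −qΔV = −(-8.20×10⁻⁹ C)(242 V) = 1.99×10⁻⁶ J.

1.99×10⁻⁶ J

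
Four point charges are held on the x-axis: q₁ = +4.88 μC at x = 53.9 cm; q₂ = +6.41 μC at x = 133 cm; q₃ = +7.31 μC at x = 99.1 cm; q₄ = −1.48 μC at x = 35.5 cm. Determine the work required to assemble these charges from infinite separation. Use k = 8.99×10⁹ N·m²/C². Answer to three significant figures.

The assembly work is the sum of pairwise potential energies, U = Σ_{i<j} kqᵢqⱼ/rᵢⱼ.
Pair separations: r₁₂ = 0.791 m, r₁₃ = 0.452 m, r₁₄ = 0.184 m, r₂₃ = 0.339 m, r₂₄ = 0.975 m, r₃₄ = 0.636 m.
Summing all 6 pair terms gives U = 1.71 J.

1.71 J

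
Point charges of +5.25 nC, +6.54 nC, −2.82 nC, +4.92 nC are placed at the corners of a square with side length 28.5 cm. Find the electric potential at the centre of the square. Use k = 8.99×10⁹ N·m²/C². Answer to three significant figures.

620 V

Electric potential is a scalar, so the contributions from each charge add algebraically: V = Σ kqᵢ/rᵢ.
The distance from each corner to the centre is a√2/2 = 0.202 m.
V = k[(5.25×10⁻⁹)/(0.202) + (6.54×10⁻⁹)/(0.202) + (-2.82×10⁻⁹)/(0.202) + (4.92×10⁻⁹)/(0.202)] = 620 V.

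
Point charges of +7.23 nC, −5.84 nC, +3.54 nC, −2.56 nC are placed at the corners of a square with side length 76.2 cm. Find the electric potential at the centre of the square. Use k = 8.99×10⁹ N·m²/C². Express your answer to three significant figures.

The total potential is the scalar sum of each charge's contribution, V = Σ kqᵢ/rᵢ.
The distance from each corner to the centre is a√2/2 = 0.539 m.
V = k[(7.23×10⁻⁹)/(0.539) + (-5.84×10⁻⁹)/(0.539) + (3.54×10⁻⁹)/(0.539) + (-2.56×10⁻⁹)/(0.539)] = 39.5 V.

39.5 V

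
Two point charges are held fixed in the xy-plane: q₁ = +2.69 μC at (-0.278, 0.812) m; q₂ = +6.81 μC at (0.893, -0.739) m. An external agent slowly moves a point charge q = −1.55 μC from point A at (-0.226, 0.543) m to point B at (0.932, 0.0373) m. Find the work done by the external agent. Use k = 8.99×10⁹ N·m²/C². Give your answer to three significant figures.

For quasistatic motion the external work equals the change in potential energy: W_ext = qΔV = q(V_B − V_A).
At A: distances to the source charges are 0.274 m, 1.70 m; V_A = Σ kqᵢ/rᵢ = 1.24×10⁵ V.
At B: distances to the source charges are 1.44 m, 0.777 m; V_B = Σ kqᵢ/rᵢ = 9.56×10⁴ V.
ΔV = V_B − V_A = -2.86×10⁴ V.
W_ext = qΔV = (-1.55×10⁻⁶ C)(-2.86×10⁴ V) = 0.0444 J.

0.0444 J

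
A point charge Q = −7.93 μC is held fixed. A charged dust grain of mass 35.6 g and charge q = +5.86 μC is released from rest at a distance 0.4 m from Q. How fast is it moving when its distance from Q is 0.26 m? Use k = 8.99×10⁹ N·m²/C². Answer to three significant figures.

Only the electrostatic force acts, so mechanical energy is conserved: ½mv² = U₁ − U₂ = kQq(1/r₁ − 1/r₂).
U₁ − U₂ = (8.99×10⁹ N·m²/C²)(-7.93×10⁻⁶ C)(5.86×10⁻⁶ C)(1/0.400 − 1/0.260) = 0.562 J.
v = √(2·0.562/0.0356) = 5.62 m/s.

5.62 m/s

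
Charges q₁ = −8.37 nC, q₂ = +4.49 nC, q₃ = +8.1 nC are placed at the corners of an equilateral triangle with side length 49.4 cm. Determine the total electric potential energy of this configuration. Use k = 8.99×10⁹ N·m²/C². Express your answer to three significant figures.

-1.26×10⁻⁶ J

The assembly work is the sum of pairwise potential energies, U = Σ_{i<j} kqᵢqⱼ/rᵢⱼ.
All three pair separations equal the side length, 0.494 m.
U = (-6.84×10⁻⁷) + (-1.23×10⁻⁶) + (6.62×10⁻⁷) = -1.26×10⁻⁶ J.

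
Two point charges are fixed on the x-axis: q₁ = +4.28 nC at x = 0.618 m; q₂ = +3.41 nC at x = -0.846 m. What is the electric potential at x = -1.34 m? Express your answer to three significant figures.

Electric potential is a scalar, so the contributions from each charge add algebraically: V = Σ kqᵢ/rᵢ.
Distances from the field point to each charge: r₁ = 1.96 m, r₂ = 0.494 m.
V = k[(4.28×10⁻⁹)/(1.96) + (3.41×10⁻⁹)/(0.494)] = 81.7 V.

81.7 V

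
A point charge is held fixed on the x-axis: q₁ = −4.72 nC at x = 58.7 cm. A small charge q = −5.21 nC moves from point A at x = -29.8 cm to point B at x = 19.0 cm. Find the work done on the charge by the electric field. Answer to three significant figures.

The work done by the electric force is W_field = −ΔU = −q(V_B − V_A) = q(V_A − V_B).
At A: distance to the source charge is 0.885 m; V_A = kq₁/r = -47.9 V.
At B: distance to the source charge is 0.397 m; V_B = kq₁/r = -107 V.
ΔV = V_B − V_A = -58.9 V.
W_field = −qΔV = −(-5.21×10⁻⁹ C)(-58.9 V) = -3.07×10⁻⁷ J.

-3.07×10⁻⁷ J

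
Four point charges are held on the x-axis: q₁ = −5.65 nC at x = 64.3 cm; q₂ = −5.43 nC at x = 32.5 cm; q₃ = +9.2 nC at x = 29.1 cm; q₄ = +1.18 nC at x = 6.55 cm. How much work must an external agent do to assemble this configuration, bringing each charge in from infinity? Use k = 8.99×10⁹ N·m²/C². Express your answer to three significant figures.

-1.36×10⁻⁵ J

The assembly work is the sum of pairwise potential energies, U = Σ_{i<j} kqᵢqⱼ/rᵢⱼ.
Pair separations: r₁₂ = 0.318 m, r₁₃ = 0.352 m, r₁₄ = 0.578 m, r₂₃ = 0.0340 m, r₂₄ = 0.260 m, r₃₄ = 0.226 m.
Summing all 6 pair terms gives U = -1.36×10⁻⁵ J.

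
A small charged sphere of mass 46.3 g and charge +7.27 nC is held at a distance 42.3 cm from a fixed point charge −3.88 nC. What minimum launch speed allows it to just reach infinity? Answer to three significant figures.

5.09×10⁻³ m/s

To just escape, total mechanical energy must reach zero at infinity: ½mv²_min + U = 0, so ½mv²_min = −U = |kQq|/r.
|U| = |kQq|/r = (8.99×10⁹ N·m²/C²)(3.88×10⁻⁹)(7.27×10⁻⁹)/(0.423) = 5.99×10⁻⁷ J.
v_min = √(2|U|/m) = √(2·5.99×10⁻⁷/0.0463) = 5.09×10⁻³ m/s.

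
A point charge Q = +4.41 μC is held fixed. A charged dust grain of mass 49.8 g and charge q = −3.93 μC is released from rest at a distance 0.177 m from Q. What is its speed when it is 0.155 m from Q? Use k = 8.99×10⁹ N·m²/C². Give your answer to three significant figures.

Only the electrostatic force acts, so mechanical energy is conserved: ½mv² = U₁ − U₂ = kQq(1/r₁ − 1/r₂).
U₁ − U₂ = (8.99×10⁹ N·m²/C²)(4.41×10⁻⁶ C)(-3.93×10⁻⁶ C)(1/0.177 − 1/0.155) = 0.125 J.
v = √(2·0.125/0.0498) = 2.24 m/s.

2.24 m/s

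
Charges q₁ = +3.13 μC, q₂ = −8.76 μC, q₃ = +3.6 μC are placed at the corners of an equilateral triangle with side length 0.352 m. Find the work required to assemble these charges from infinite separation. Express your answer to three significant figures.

The assembly work is the sum of pairwise potential energies, U = Σ_{i<j} kqᵢqⱼ/rᵢⱼ.
All three pair separations equal the side length, 0.352 m.
U = (-0.700) + (0.288) + (-0.805) = -1.22 J.

-1.22 J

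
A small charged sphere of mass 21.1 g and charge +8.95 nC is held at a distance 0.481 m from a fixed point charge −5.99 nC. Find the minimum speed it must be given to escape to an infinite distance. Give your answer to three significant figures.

To just escape, total mechanical energy must reach zero at infinity: ½mv²_min + U = 0, so ½mv²_min = −U = |kQq|/r.
|U| = |kQq|/r = (8.99×10⁹ N·m²/C²)(5.99×10⁻⁹)(8.95×10⁻⁹)/(0.481) = 1.00×10⁻⁶ J.
v_min = √(2|U|/m) = √(2·1.00×10⁻⁶/0.0211) = 9.75×10⁻³ m/s.

9.75×10⁻³ m/s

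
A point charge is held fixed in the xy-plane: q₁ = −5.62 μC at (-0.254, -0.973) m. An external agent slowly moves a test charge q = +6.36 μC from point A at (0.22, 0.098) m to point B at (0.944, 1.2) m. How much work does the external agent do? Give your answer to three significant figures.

0.145 J

For quasistatic motion the external work equals the change in potential energy: W_ext = qΔV = q(V_B − V_A).
At A: distance to the source charge is 1.17 m; V_A = kq₁/r = -4.31×10⁴ V.
At B: distance to the source charge is 2.48 m; V_B = kq₁/r = -2.04×10⁴ V.
ΔV = V_B − V_A = 2.28×10⁴ V.
W_ext = qΔV = (6.36×10⁻⁶ C)(2.28×10⁴ V) = 0.145 J.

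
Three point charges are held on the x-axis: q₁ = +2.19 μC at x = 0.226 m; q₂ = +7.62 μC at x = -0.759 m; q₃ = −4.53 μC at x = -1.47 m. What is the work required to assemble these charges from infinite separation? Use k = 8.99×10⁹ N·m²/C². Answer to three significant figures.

-0.337 J

The work to assemble the configuration equals its total potential energy, U = Σ kqᵢqⱼ/rᵢⱼ over all pairs.
Pair separations: r₁₂ = 0.985 m, r₁₃ = 1.70 m, r₂₃ = 0.711 m.
U = (0.152) + (-0.0526) + (-0.436) = -0.337 J.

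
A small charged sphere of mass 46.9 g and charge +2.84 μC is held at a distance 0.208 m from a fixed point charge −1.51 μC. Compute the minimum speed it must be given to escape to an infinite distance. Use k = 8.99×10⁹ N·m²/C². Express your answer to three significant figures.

To just escape, total mechanical energy must reach zero at infinity: ½mv²_min + U = 0, so ½mv²_min = −U = |kQq|/r.
|U| = |kQq|/r = (8.99×10⁹ N·m²/C²)(1.51×10⁻⁶)(2.84×10⁻⁶)/(0.208) = 0.185 J.
v_min = √(2|U|/m) = √(2·0.185/0.0469) = 2.81 m/s.

2.81 m/s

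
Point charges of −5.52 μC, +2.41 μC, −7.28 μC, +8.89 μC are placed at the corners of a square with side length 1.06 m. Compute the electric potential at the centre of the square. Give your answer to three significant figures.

-1.80×10⁴ V

Electric potential is a scalar, so the contributions from each charge add algebraically: V = Σ kqᵢ/rᵢ.
The distance from each corner to the centre is a√2/2 = 0.750 m.
V = k[(-5.52×10⁻⁶)/(0.750) + (2.41×10⁻⁶)/(0.750) + (-7.28×10⁻⁶)/(0.750) + (8.89×10⁻⁶)/(0.750)] = -1.80×10⁴ V.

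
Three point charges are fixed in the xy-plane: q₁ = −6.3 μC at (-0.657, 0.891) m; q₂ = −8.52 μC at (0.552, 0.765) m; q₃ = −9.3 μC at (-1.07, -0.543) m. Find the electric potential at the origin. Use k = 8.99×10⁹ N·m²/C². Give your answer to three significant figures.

Electric potential is a scalar, so the contributions from each charge add algebraically: V = Σ kqᵢ/rᵢ.
Distances from the field point to each charge: r₁ = 1.11 m, r₂ = 0.943 m, r₃ = 1.20 m.
V = k[(-6.30×10⁻⁶)/(1.11) + (-8.52×10⁻⁶)/(0.943) + (-9.30×10⁻⁶)/(1.20)] = -2.02×10⁵ V.

-2.02×10⁵ V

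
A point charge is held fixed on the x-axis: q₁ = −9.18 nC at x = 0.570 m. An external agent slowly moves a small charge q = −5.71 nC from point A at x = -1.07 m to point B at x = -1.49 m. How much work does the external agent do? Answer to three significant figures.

For quasistatic motion the external work equals the change in potential energy: W_ext = qΔV = q(V_B − V_A).
At A: distance to the source charge is 1.64 m; V_A = kq₁/r = -50.3 V.
At B: distance to the source charge is 2.06 m; V_B = kq₁/r = -40.1 V.
ΔV = V_B − V_A = 10.3 V.
W_ext = qΔV = (-5.71×10⁻⁹ C)(10.3 V) = -5.86×10⁻⁸ J.

-5.86×10⁻⁸ J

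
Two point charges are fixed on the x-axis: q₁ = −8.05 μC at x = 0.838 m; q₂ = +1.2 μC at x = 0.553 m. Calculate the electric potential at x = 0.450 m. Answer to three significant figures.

The total potential is the scalar sum of each charge's contribution, V = Σ kqᵢ/rᵢ.
Distances from the field point to each charge: r₁ = 0.388 m, r₂ = 0.103 m.
V = k[(-8.05×10⁻⁶)/(0.388) + (1.20×10⁻⁶)/(0.103)] = -8.18×10⁴ V.

-8.18×10⁴ V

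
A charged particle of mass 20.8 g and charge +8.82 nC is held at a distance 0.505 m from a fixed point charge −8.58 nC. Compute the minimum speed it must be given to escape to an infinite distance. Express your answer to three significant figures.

To just escape, total mechanical energy must reach zero at infinity: ½mv²_min + U = 0, so ½mv²_min = −U = |kQq|/r.
|U| = |kQq|/r = (8.99×10⁹ N·m²/C²)(8.58×10⁻⁹)(8.82×10⁻⁹)/(0.505) = 1.35×10⁻⁶ J.
v_min = √(2|U|/m) = √(2·1.35×10⁻⁶/0.0208) = 0.0114 m/s.

0.0114 m/s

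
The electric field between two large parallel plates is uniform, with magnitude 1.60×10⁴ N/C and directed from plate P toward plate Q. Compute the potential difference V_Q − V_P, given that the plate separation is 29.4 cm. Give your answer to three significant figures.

-4700 V

In a uniform field, potential decreases in the direction of E: ΔV = −E·d for a displacement d parallel to E.
Going from P to Q is a displacement of 29.4 cm along the field, so V_Q − V_P = −Ed = -4700 V.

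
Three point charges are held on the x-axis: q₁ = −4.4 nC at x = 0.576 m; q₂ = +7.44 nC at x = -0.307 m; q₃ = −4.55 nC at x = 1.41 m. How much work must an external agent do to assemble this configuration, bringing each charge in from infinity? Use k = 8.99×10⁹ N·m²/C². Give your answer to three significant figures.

-2.95×10⁻⁷ J

The work to assemble the configuration equals its total potential energy, U = Σ kqᵢqⱼ/rᵢⱼ over all pairs.
Pair separations: r₁₂ = 0.883 m, r₁₃ = 0.834 m, r₂₃ = 1.72 m.
U = (-3.33×10⁻⁷) + (2.16×10⁻⁷) + (-1.77×10⁻⁷) = -2.95×10⁻⁷ J.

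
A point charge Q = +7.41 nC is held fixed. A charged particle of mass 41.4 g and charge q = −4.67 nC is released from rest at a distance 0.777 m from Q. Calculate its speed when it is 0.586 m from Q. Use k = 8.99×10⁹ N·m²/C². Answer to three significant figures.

Only the electrostatic force acts, so mechanical energy is conserved: ½mv² = U₁ − U₂ = kQq(1/r₁ − 1/r₂).
U₁ − U₂ = (8.99×10⁹ N·m²/C²)(7.41×10⁻⁹ C)(-4.67×10⁻⁹ C)(1/0.777 − 1/0.586) = 1.30×10⁻⁷ J.
v = √(2·1.30×10⁻⁷/0.0414) = 2.51×10⁻³ m/s.

2.51×10⁻³ m/s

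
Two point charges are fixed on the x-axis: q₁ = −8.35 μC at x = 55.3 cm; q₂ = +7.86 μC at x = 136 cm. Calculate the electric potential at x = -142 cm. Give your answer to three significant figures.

-1.26×10⁴ V

Electric potential is a scalar, so the contributions from each charge add algebraically: V = Σ kqᵢ/rᵢ.
Distances from the field point to each charge: r₁ = 1.97 m, r₂ = 2.78 m.
V = k[(-8.35×10⁻⁶)/(1.97) + (7.86×10⁻⁶)/(2.78)] = -1.26×10⁴ V.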